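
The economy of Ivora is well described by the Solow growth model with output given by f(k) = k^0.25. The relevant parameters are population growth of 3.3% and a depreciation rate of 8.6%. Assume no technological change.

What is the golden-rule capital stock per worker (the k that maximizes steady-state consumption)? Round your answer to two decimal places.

The golden rule sets f'(k) = n + δ, i.e. α·k^(α−1) = n + δ.
So k^(1−α) = α / (n + δ) = 0.25 / 0.119 = 2.1008.
k_gold = 2.1008^(1/0.75) ≈ 2.6906

k_gold ≈ 2.69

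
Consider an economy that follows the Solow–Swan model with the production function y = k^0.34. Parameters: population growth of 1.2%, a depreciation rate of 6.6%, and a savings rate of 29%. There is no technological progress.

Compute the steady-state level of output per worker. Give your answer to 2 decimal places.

Steady state requires s·f(k) = (n + δ)·k, i.e. s·k^α = (n + δ)·k.
Rearranging, k^(1−α) = s / (n + δ).
k^0.66 = 0.29 / (0.012 + 0.066) = 0.29 / 0.078 = 3.7179
k* = 3.7179^(1/0.66) ≈ 7.3129
y* = (k*)^α = 7.3129^0.34 ≈ 1.9669

y* = 1.97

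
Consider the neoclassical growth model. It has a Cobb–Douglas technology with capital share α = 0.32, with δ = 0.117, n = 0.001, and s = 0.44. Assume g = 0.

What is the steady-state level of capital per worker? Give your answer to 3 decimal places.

Steady state requires s·f(k) = (n + δ)·k, i.e. s·k^α = (n + δ)·k.
Dividing both sides by k: k^(1−α) = s / (n + δ).
k^0.68 = 0.44 / (0.001 + 0.117) = 0.44 / 0.118 = 3.7288
k* = 3.7288^(1/0.68) ≈ 6.9270

k* ≈ 6.927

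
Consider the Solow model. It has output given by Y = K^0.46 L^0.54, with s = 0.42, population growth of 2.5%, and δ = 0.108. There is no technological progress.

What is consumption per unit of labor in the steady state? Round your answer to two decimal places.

c* ≈ 1.54

In steady state, investment equals break-even investment: s·k^α = (n + δ)·k.
Dividing both sides by k: k^(1−α) = s / (n + δ).
k^0.54 = 0.42 / (0.025 + 0.108) = 0.42 / 0.133 = 3.1579
k* = 3.1579^(1/0.54) ≈ 8.4103
y* = (k*)^α = 8.4103^0.46 ≈ 2.6633
c* = (1 − s)·y* = (1 − 0.42) × 2.6633 ≈ 1.5447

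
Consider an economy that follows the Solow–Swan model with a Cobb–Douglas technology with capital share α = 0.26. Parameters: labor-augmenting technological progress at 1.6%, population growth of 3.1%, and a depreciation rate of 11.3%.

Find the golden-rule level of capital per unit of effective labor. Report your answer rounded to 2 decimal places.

The golden rule sets f'(k) = n + g + δ, i.e. α·k^(α−1) = n + g + δ.
So k^(1−α) = α / (n + g + δ) = 0.26 / 0.160 = 1.6250.
k_gold = 1.6250^(1/0.74) ≈ 1.9272

k_gold ≈ 1.93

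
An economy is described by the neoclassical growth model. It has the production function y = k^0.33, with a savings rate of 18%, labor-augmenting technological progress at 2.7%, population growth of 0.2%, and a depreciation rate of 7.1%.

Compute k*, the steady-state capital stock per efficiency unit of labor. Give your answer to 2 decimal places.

k* = 2.40

In steady state, investment equals break-even investment: s·k^α = (n + g + δ)·k.
Dividing both sides by k: k^(1−α) = s / (n + g + δ).
k^0.67 = 0.18 / (0.002 + 0.027 + 0.071) = 0.18 / 0.100 = 1.8000
k* = 1.8000^(1/0.67) ≈ 2.4044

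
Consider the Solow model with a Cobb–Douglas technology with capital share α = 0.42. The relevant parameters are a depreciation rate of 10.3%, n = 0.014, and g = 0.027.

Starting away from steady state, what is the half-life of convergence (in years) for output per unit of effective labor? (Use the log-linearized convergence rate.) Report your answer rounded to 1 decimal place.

t_½ ≈ 8.3 years

Near the steady state the convergence rate is λ = (1 − α)(n + g + δ).
λ = (1 − 0.42) × 0.144 = 0.58 × 0.144 = 0.08352
Half-life = ln 2 / λ = 0.6931 / 0.08352 ≈ 8.30 years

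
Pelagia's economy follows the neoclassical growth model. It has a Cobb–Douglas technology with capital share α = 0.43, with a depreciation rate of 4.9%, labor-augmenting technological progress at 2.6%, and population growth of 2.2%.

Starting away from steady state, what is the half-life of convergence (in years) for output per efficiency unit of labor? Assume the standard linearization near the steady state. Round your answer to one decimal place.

t_½ ≈ 12.5 years

Near the steady state the convergence rate is λ = (1 − α)(n + g + δ).
λ = (1 − 0.43) × 0.097 = 0.57 × 0.097 = 0.05529
Half-life = ln 2 / λ = 0.6931 / 0.05529 ≈ 12.54 years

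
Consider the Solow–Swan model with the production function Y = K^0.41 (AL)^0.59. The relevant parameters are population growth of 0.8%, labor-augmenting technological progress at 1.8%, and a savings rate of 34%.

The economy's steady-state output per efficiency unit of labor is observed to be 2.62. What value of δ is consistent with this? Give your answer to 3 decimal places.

δ ≈ 0.059

In steady state, investment equals break-even investment: s·k^α = (n + g + δ)·k.
Since y* = [s/(n + g + δ)]^(α/(1−α)), we have s/(n + g + δ) = (y*)^((1−α)/α) = 2.62^1.439 = 3.9989.
Therefore n + g + δ = s / 3.9989 = 0.34 / 3.9989 = 0.0850, so δ = 0.0850 − 0.026 = 0.0590.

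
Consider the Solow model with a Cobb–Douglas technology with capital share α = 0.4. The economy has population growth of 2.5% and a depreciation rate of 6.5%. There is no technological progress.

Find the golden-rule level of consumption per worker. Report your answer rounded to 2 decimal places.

At the golden rule, f'(k) = n + δ, so α·k^(α−1) = n + δ and k_gold = (α/(n + δ))^(1/(1−α)).
k_gold = (0.4/0.090)^(1/0.6) = 4.4444^1.6667 ≈ 12.0146
c_gold = f(k_gold) − (n + δ)·k_gold = 2.7032 − 0.090×12.0146 ≈ 1.6219

c_gold ≈ 1.62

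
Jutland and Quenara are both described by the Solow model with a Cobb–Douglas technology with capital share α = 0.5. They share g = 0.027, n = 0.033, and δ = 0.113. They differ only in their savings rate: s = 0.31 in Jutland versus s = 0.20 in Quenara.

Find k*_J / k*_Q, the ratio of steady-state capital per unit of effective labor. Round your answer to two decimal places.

ratio ≈ 2.40

Steady-state k* = [s/(n + g + δ)]^(1/(1−α)), so the ratio is [ (s_J/(n + g + δ)_J) / (s_Q/(n + g + δ)_Q) ]^2.
s_J/(n + g + δ)_J = 0.31/0.173 = 1.7919; s_Q/(n + g + δ)_Q = 0.20/0.173 = 1.1561.
Ratio = (1.7919/1.1561)^2 = 1.5500^2 ≈ 2.4025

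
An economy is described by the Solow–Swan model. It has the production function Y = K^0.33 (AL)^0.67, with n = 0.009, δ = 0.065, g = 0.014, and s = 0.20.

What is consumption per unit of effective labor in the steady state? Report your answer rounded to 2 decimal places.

c* = 1.20

In steady state, investment equals break-even investment: s·k^α = (n + g + δ)·k.
Dividing both sides by k: k^(1−α) = s / (n + g + δ).
k^0.67 = 0.20 / (0.009 + 0.014 + 0.065) = 0.20 / 0.088 = 2.2727
k* = 2.2727^(1/0.67) ≈ 3.4053
y* = (k*)^α = 3.4053^0.33 ≈ 1.4983
c* = (1 − s)·y* = (1 − 0.20) × 1.4983 ≈ 1.1986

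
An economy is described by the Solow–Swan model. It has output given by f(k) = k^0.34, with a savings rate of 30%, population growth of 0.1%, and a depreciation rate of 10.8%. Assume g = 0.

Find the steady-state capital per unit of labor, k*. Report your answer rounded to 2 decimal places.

k* = 4.64

Steady state requires s·f(k) = (n + δ)·k, i.e. s·k^α = (n + δ)·k.
Rearranging, k^(1−α) = s / (n + δ).
k^0.66 = 0.30 / (0.001 + 0.108) = 0.30 / 0.109 = 2.7523
k* = 2.7523^(1/0.66) ≈ 4.6367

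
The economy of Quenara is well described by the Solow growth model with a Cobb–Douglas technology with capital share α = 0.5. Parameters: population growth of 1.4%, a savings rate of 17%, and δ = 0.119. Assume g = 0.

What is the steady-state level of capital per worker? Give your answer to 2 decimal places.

In steady state, investment equals break-even investment: s·k^α = (n + δ)·k.
Rearranging, k^(1−α) = s / (n + δ).
k^0.5 = 0.17 / (0.014 + 0.119) = 0.17 / 0.133 = 1.2782
k* = 1.2782^(1/0.5) ≈ 1.6338

k* ≈ 1.63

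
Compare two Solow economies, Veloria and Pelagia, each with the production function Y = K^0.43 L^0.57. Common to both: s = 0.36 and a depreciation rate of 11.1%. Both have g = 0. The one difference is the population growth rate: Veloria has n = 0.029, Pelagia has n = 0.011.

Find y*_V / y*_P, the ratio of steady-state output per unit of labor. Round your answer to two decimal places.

y*_V / y*_P ≈ 0.90

Steady-state y* = [s/(n + δ)]^(α/(1−α)), so the ratio is [ (s_V/(n + δ)_V) / (s_P/(n + δ)_P) ]^0.7544.
s_V/(n + δ)_V = 0.36/0.140 = 2.5714; s_P/(n + δ)_P = 0.36/0.122 = 2.9508.
Ratio = (2.5714/2.9508)^0.7544 = 0.8714^0.7544 ≈ 0.9014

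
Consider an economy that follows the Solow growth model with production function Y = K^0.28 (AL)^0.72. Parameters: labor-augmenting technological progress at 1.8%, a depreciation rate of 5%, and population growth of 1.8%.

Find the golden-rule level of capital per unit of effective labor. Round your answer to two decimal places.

The golden rule sets f'(k) = n + g + δ, i.e. α·k^(α−1) = n + g + δ.
So k^(1−α) = α / (n + g + δ) = 0.28 / 0.086 = 3.2558.
k_gold = 3.2558^(1/0.72) ≈ 5.1526

k_gold ≈ 5.15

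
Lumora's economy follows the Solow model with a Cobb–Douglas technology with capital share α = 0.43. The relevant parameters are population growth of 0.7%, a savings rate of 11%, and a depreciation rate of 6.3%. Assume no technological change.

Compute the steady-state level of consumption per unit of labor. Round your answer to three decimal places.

c* = 1.252

Steady state requires s·f(k) = (n + δ)·k, i.e. s·k^α = (n + δ)·k.
Dividing both sides by k: k^(1−α) = s / (n + δ).
k^0.57 = 0.11 / (0.007 + 0.063) = 0.11 / 0.070 = 1.5714
k* = 1.5714^(1/0.57) ≈ 2.2098
y* = (k*)^α = 2.2098^0.43 ≈ 1.4063
c* = (1 − s)·y* = (1 − 0.11) × 1.4063 ≈ 1.2516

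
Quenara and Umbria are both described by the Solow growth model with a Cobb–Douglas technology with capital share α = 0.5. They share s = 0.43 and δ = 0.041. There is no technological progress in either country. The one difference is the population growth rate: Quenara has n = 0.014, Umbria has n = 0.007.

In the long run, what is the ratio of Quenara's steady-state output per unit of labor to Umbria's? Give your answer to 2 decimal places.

Steady-state y* = [s/(n + δ)]^(α/(1−α)), so the ratio is [ (s_Q/(n + δ)_Q) / (s_U/(n + δ)_U) ]^1.
s_Q/(n + δ)_Q = 0.43/0.055 = 7.8182; s_U/(n + δ)_U = 0.43/0.048 = 8.9583.
Ratio = (7.8182/8.9583)^1 = 0.8727^1 ≈ 0.8727

ratio ≈ 0.87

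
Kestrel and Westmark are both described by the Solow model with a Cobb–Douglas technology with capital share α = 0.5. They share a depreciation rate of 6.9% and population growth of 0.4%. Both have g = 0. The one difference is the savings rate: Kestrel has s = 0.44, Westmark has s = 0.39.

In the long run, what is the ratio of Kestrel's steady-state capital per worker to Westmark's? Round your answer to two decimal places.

ratio ≈ 1.27

Steady-state k* = [s/(n + δ)]^(1/(1−α)), so the ratio is [ (s_K/(n + δ)_K) / (s_W/(n + δ)_W) ]^2.
s_K/(n + δ)_K = 0.44/0.073 = 6.0274; s_W/(n + δ)_W = 0.39/0.073 = 5.3425.
Ratio = (6.0274/5.3425)^2 = 1.1282^2 ≈ 1.2728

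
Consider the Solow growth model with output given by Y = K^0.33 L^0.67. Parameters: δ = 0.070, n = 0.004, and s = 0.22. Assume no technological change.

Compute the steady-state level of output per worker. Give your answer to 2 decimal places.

y* ≈ 1.71

At the steady state, Δk = 0, so s·k^α = (n + δ)·k.
Dividing both sides by k: k^(1−α) = s / (n + δ).
k^0.67 = 0.22 / (0.004 + 0.070) = 0.22 / 0.074 = 2.9730
k* = 2.9730^(1/0.67) ≈ 5.0846
y* = (k*)^α = 5.0846^0.33 ≈ 1.7103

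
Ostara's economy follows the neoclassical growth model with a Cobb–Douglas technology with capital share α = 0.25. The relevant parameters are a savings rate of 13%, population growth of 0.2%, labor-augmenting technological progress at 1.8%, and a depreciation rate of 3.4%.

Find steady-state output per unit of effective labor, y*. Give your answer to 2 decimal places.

At the steady state, Δk = 0, so s·k^α = (n + g + δ)·k.
Rearranging, k^(1−α) = s / (n + g + δ).
k^0.75 = 0.13 / (0.002 + 0.018 + 0.034) = 0.13 / 0.054 = 2.4074
k* = 2.4074^(1/0.75) ≈ 3.2265
y* = (k*)^α = 3.2265^0.25 ≈ 1.3402

y* = 1.34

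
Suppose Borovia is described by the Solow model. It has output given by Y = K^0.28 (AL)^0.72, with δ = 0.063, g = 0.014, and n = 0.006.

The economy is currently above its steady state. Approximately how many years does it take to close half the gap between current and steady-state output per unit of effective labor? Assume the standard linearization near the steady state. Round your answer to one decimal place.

about 11.6 years

Near the steady state the convergence rate is λ = (1 − α)(n + g + δ).
λ = (1 − 0.28) × 0.083 = 0.72 × 0.083 = 0.05976
Half-life = ln 2 / λ = 0.6931 / 0.05976 ≈ 11.60 years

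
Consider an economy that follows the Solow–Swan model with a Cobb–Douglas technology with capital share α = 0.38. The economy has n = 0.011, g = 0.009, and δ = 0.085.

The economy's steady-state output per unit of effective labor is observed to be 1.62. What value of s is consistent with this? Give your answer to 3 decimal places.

s ≈ 0.231

At the steady state, Δk = 0, so s·k^α = (n + g + δ)·k.
Since y* = [s/(n + g + δ)]^(α/(1−α)), we have s/(n + g + δ) = (y*)^((1−α)/α) = 1.62^1.6316 = 2.1971.
Therefore s = 2.1971 × (n + g + δ) = 2.1971 × 0.105 = 0.2307.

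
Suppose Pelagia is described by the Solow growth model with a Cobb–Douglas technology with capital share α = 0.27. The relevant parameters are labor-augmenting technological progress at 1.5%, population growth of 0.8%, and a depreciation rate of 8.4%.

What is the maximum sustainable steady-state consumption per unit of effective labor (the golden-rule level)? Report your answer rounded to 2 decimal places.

At the golden rule, f'(k) = n + g + δ, so α·k^(α−1) = n + g + δ and k_gold = (α/(n + g + δ))^(1/(1−α)).
k_gold = (0.27/0.107)^(1/0.73) = 2.5234^1.3699 ≈ 3.5537
c_gold = f(k_gold) − (n + g + δ)·k_gold = 1.4083 − 0.107×3.5537 ≈ 1.0281

c_gold ≈ 1.03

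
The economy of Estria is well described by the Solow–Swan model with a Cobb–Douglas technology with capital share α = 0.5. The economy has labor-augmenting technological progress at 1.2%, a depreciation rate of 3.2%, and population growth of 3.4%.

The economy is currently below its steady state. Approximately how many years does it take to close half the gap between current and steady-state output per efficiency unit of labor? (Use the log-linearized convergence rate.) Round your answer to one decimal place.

Near the steady state the convergence rate is λ = (1 − α)(n + g + δ).
λ = (1 − 0.5) × 0.078 = 0.5 × 0.078 = 0.0390
Half-life = ln 2 / λ = 0.6931 / 0.0390 ≈ 17.77 years

half-life ≈ 17.8 years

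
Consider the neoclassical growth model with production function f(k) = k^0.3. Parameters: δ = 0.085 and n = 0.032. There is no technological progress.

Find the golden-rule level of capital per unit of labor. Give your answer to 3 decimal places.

k_gold ≈ 3.839

The golden rule sets f'(k) = n + δ, i.e. α·k^(α−1) = n + δ.
So k^(1−α) = α / (n + δ) = 0.3 / 0.117 = 2.5641.
k_gold = 2.5641^(1/0.7) ≈ 3.8388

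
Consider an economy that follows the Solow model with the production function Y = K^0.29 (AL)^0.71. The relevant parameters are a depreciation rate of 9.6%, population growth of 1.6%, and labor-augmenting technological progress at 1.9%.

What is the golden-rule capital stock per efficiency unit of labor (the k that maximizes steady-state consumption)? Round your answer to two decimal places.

The golden rule sets f'(k) = n + g + δ, i.e. α·k^(α−1) = n + g + δ.
So k^(1−α) = α / (n + g + δ) = 0.29 / 0.131 = 2.2137.
k_gold = 2.2137^(1/0.71) ≈ 3.0625

k_gold ≈ 3.06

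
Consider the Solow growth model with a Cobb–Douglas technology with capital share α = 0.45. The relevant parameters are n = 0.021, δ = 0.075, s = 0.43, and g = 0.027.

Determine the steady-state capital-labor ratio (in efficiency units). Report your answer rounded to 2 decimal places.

Steady state requires s·f(k) = (n + g + δ)·k, i.e. s·k^α = (n + g + δ)·k.
Rearranging, k^(1−α) = s / (n + g + δ).
k^0.55 = 0.43 / (0.021 + 0.027 + 0.075) = 0.43 / 0.123 = 3.4959
k* = 3.4959^(1/0.55) ≈ 9.7339

k* ≈ 9.73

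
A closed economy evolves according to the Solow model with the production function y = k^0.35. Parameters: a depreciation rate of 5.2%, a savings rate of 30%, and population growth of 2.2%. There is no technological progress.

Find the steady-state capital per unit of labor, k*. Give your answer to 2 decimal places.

At the steady state, Δk = 0, so s·k^α = (n + δ)·k.
Rearranging, k^(1−α) = s / (n + δ).
k^0.65 = 0.30 / (0.022 + 0.052) = 0.30 / 0.074 = 4.0541
k* = 4.0541^(1/0.65) ≈ 8.6143

k* = 8.61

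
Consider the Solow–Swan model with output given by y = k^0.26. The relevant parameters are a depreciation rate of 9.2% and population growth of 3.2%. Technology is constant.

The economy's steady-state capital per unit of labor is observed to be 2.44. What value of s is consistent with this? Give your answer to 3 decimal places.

In steady state, investment equals break-even investment: s·k^α = (n + δ)·k.
So s / (n + δ) = (k*)^(1−α) = 2.44^0.74 = 1.9349.
Therefore s = 1.9349 × (n + δ) = 1.9349 × 0.124 = 0.2399.

s ≈ 0.240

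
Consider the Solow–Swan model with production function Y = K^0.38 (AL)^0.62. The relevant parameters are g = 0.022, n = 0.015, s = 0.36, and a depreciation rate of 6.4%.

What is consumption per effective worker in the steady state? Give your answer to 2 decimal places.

c* ≈ 1.39

At the steady state, Δk = 0, so s·k^α = (n + g + δ)·k.
Dividing both sides by k: k^(1−α) = s / (n + g + δ).
k^0.62 = 0.36 / (0.015 + 0.022 + 0.064) = 0.36 / 0.101 = 3.5644
k* = 3.5644^(1/0.62) ≈ 7.7678
y* = (k*)^α = 7.7678^0.38 ≈ 2.1793
c* = (1 − s)·y* = (1 − 0.36) × 2.1793 ≈ 1.3948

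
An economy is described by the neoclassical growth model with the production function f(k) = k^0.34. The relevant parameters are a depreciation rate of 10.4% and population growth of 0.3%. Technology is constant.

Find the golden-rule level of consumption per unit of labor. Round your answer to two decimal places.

c_gold ≈ 1.20

At the golden rule, f'(k) = n + δ, so α·k^(α−1) = n + δ and k_gold = (α/(n + δ))^(1/(1−α)).
k_gold = (0.34/0.107)^(1/0.66) = 3.1776^1.5152 ≈ 5.7648
c_gold = f(k_gold) − (n + δ)·k_gold = 1.8141 − 0.107×5.7648 ≈ 1.1973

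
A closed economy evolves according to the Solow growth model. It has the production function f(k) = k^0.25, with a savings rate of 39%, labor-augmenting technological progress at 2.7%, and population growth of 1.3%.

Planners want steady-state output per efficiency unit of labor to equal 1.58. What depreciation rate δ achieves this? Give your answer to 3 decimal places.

δ ≈ 0.059

In steady state, investment equals break-even investment: s·k^α = (n + g + δ)·k.
Since y* = [s/(n + g + δ)]^(α/(1−α)), we have s/(n + g + δ) = (y*)^((1−α)/α) = 1.58^3 = 3.9443.
Therefore n + g + δ = s / 3.9443 = 0.39 / 3.9443 = 0.0989, so δ = 0.0989 − 0.040 = 0.0589.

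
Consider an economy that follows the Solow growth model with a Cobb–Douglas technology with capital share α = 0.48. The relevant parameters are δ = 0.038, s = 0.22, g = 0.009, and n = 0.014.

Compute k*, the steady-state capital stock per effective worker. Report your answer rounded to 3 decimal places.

k* = 11.785

At the steady state, Δk = 0, so s·k^α = (n + g + δ)·k.
Rearranging, k^(1−α) = s / (n + g + δ).
k^0.52 = 0.22 / (0.014 + 0.009 + 0.038) = 0.22 / 0.061 = 3.6066
k* = 3.6066^(1/0.52) ≈ 11.7853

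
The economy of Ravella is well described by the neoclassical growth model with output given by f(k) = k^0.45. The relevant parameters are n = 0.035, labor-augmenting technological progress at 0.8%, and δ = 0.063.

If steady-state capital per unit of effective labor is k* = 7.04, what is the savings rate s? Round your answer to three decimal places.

s ≈ 0.310

At the steady state, Δk = 0, so s·k^α = (n + g + δ)·k.
So s / (n + g + δ) = (k*)^(1−α) = 7.04^0.55 = 2.9253.
Therefore s = 2.9253 × (n + g + δ) = 2.9253 × 0.106 = 0.3101.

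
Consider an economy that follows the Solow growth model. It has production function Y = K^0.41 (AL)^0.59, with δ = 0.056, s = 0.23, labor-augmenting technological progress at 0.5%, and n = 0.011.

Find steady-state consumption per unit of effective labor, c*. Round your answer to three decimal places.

c* = 1.726

In steady state, investment equals break-even investment: s·k^α = (n + g + δ)·k.
Rearranging, k^(1−α) = s / (n + g + δ).
k^0.59 = 0.23 / (0.011 + 0.005 + 0.056) = 0.23 / 0.072 = 3.1944
k* = 3.1944^(1/0.59) ≈ 7.1597
y* = (k*)^α = 7.1597^0.41 ≈ 2.2413
c* = (1 − s)·y* = (1 − 0.23) × 2.2413 ≈ 1.7258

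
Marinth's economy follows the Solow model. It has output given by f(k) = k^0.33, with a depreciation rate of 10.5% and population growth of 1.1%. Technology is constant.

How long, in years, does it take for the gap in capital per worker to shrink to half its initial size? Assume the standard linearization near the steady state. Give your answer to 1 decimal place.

Near the steady state the convergence rate is λ = (1 − α)(n + δ).
λ = (1 − 0.33) × 0.116 = 0.67 × 0.116 = 0.07772
Half-life = ln 2 / λ = 0.6931 / 0.07772 ≈ 8.92 years

t_½ ≈ 8.9 years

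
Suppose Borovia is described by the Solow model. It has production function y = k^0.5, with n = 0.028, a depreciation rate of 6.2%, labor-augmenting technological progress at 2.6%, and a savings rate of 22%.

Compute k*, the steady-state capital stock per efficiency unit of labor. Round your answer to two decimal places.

Steady state requires s·f(k) = (n + g + δ)·k, i.e. s·k^α = (n + g + δ)·k.
Dividing both sides by k: k^(1−α) = s / (n + g + δ).
k^0.5 = 0.22 / (0.028 + 0.026 + 0.062) = 0.22 / 0.116 = 1.8966
k* = 1.8966^(1/0.5) ≈ 3.5971

k* = 3.60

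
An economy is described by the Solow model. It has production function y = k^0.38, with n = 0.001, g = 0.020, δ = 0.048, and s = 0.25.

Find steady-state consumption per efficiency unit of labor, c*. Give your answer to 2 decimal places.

At the steady state, Δk = 0, so s·k^α = (n + g + δ)·k.
Dividing both sides by k: k^(1−α) = s / (n + g + δ).
k^0.62 = 0.25 / (0.001 + 0.020 + 0.048) = 0.25 / 0.069 = 3.6232
k* = 3.6232^(1/0.62) ≈ 7.9756
y* = (k*)^α = 7.9756^0.38 ≈ 2.2013
c* = (1 − s)·y* = (1 − 0.25) × 2.2013 ≈ 1.6510

c* ≈ 1.65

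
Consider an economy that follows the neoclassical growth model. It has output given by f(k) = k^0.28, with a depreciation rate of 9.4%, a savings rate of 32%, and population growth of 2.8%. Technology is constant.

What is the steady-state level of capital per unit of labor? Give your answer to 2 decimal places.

Steady state requires s·f(k) = (n + δ)·k, i.e. s·k^α = (n + δ)·k.
Dividing both sides by k: k^(1−α) = s / (n + δ).
k^0.72 = 0.32 / (0.028 + 0.094) = 0.32 / 0.122 = 2.6230
k* = 2.6230^(1/0.72) ≈ 3.8165

k* = 3.82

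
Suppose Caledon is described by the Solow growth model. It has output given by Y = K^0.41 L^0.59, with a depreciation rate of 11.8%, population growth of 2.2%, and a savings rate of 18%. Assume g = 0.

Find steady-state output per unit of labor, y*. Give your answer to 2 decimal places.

y* = 1.19

Steady state requires s·f(k) = (n + δ)·k, i.e. s·k^α = (n + δ)·k.
Dividing both sides by k: k^(1−α) = s / (n + δ).
k^0.59 = 0.18 / (0.022 + 0.118) = 0.18 / 0.140 = 1.2857
k* = 1.2857^(1/0.59) ≈ 1.5310
y* = (k*)^α = 1.5310^0.41 ≈ 1.1908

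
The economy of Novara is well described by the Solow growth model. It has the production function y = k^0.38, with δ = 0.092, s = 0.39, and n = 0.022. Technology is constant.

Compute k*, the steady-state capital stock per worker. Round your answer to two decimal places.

At the steady state, Δk = 0, so s·k^α = (n + δ)·k.
Dividing both sides by k: k^(1−α) = s / (n + δ).
k^0.62 = 0.39 / (0.022 + 0.092) = 0.39 / 0.114 = 3.4211
k* = 3.4211^(1/0.62) ≈ 7.2704

k* = 7.27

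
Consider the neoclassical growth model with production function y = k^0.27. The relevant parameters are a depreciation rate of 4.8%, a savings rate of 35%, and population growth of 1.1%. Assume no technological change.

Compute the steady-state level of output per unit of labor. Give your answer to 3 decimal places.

In steady state, investment equals break-even investment: s·k^α = (n + δ)·k.
Dividing both sides by k: k^(1−α) = s / (n + δ).
k^0.73 = 0.35 / (0.011 + 0.048) = 0.35 / 0.059 = 5.9322
k* = 5.9322^(1/0.73) ≈ 11.4604
y* = (k*)^α = 11.4604^0.27 ≈ 1.9319

y* = 1.932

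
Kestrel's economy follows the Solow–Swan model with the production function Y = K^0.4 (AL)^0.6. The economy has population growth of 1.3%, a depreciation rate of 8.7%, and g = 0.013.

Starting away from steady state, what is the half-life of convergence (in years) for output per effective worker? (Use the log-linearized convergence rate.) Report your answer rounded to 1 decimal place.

Near the steady state the convergence rate is λ = (1 − α)(n + g + δ).
λ = (1 − 0.4) × 0.113 = 0.6 × 0.113 = 0.0678
Half-life = ln 2 / λ = 0.6931 / 0.0678 ≈ 10.22 years

t_½ ≈ 10.2 years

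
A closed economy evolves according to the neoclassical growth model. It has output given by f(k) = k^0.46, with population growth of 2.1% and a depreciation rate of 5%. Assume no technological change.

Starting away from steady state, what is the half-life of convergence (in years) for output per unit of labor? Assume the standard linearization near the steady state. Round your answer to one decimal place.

about 18.1 years

Near the steady state the convergence rate is λ = (1 − α)(n + δ).
λ = (1 − 0.46) × 0.071 = 0.54 × 0.071 = 0.03834
Half-life = ln 2 / λ = 0.6931 / 0.03834 ≈ 18.08 years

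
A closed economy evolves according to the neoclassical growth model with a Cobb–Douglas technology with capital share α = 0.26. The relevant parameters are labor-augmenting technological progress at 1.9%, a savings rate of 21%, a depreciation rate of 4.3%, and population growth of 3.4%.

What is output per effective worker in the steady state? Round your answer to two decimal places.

In steady state, investment equals break-even investment: s·k^α = (n + g + δ)·k.
Rearranging, k^(1−α) = s / (n + g + δ).
k^0.74 = 0.21 / (0.034 + 0.019 + 0.043) = 0.21 / 0.096 = 2.1875
k* = 2.1875^(1/0.74) ≈ 2.8800
y* = (k*)^α = 2.8800^0.26 ≈ 1.3166

y* = 1.32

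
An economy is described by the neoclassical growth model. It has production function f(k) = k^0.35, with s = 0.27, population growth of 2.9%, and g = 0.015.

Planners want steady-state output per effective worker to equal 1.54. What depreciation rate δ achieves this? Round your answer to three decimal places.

In steady state, investment equals break-even investment: s·k^α = (n + g + δ)·k.
Since y* = [s/(n + g + δ)]^(α/(1−α)), we have s/(n + g + δ) = (y*)^((1−α)/α) = 1.54^1.8571 = 2.2297.
Therefore n + g + δ = s / 2.2297 = 0.27 / 2.2297 = 0.1211, so δ = 0.1211 − 0.044 = 0.0771.

δ ≈ 0.077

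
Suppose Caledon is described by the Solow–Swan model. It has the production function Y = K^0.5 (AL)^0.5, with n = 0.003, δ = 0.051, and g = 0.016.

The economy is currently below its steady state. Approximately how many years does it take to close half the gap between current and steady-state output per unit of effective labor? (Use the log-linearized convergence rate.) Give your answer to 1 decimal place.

t_½ ≈ 19.8 years

Near the steady state the convergence rate is λ = (1 − α)(n + g + δ).
λ = (1 − 0.5) × 0.070 = 0.5 × 0.070 = 0.0350
Half-life = ln 2 / λ = 0.6931 / 0.0350 ≈ 19.80 years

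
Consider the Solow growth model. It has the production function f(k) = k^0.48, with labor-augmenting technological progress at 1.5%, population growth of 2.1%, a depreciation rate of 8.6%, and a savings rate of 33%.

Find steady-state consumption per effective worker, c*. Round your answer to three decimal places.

c* = 1.679

In steady state, investment equals break-even investment: s·k^α = (n + g + δ)·k.
Dividing both sides by k: k^(1−α) = s / (n + g + δ).
k^0.52 = 0.33 / (0.021 + 0.015 + 0.086) = 0.33 / 0.122 = 2.7049
k* = 2.7049^(1/0.52) ≈ 6.7774
y* = (k*)^α = 6.7774^0.48 ≈ 2.5056
c* = (1 − s)·y* = (1 − 0.33) × 2.5056 ≈ 1.6788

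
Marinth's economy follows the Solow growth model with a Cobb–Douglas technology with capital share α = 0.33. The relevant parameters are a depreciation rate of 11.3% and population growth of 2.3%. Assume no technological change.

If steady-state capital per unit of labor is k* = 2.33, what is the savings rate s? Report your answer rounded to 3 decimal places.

s ≈ 0.240

Steady state requires s·f(k) = (n + δ)·k, i.e. s·k^α = (n + δ)·k.
So s / (n + δ) = (k*)^(1−α) = 2.33^0.67 = 1.7625.
Therefore s = 1.7625 × (n + δ) = 1.7625 × 0.136 = 0.2397.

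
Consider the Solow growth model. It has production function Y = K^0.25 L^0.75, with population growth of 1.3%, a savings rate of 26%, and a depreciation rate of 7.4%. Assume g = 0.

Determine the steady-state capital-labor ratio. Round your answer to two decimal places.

k* = 4.30

In steady state, investment equals break-even investment: s·k^α = (n + δ)·k.
Rearranging, k^(1−α) = s / (n + δ).
k^0.75 = 0.26 / (0.013 + 0.074) = 0.26 / 0.087 = 2.9885
k* = 2.9885^(1/0.75) ≈ 4.3046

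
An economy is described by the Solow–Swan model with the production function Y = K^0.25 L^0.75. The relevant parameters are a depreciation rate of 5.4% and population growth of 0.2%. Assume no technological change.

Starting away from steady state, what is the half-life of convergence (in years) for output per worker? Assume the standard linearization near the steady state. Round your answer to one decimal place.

half-life ≈ 16.5 years

Near the steady state the convergence rate is λ = (1 − α)(n + δ).
λ = (1 − 0.25) × 0.056 = 0.75 × 0.056 = 0.0420
Half-life = ln 2 / λ = 0.6931 / 0.0420 ≈ 16.50 years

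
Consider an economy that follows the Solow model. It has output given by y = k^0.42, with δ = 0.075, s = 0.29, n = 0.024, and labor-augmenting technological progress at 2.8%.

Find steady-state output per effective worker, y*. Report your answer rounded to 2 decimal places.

y* ≈ 1.82

At the steady state, Δk = 0, so s·k^α = (n + g + δ)·k.
Rearranging, k^(1−α) = s / (n + g + δ).
k^0.58 = 0.29 / (0.024 + 0.028 + 0.075) = 0.29 / 0.127 = 2.2835
k* = 2.2835^(1/0.58) ≈ 4.1522
y* = (k*)^α = 4.1522^0.42 ≈ 1.8183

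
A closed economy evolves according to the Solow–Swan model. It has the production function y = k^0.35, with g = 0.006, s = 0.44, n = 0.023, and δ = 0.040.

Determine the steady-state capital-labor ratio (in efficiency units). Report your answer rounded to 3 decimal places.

Steady state requires s·f(k) = (n + g + δ)·k, i.e. s·k^α = (n + g + δ)·k.
Dividing both sides by k: k^(1−α) = s / (n + g + δ).
k^0.65 = 0.44 / (0.023 + 0.006 + 0.040) = 0.44 / 0.069 = 6.3768
k* = 6.3768^(1/0.65) ≈ 17.2922

k* ≈ 17.292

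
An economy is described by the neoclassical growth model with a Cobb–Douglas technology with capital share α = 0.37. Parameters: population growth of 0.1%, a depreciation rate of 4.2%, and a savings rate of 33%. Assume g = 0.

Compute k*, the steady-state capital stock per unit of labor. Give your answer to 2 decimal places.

k* ≈ 25.40

At the steady state, Δk = 0, so s·k^α = (n + δ)·k.
Rearranging, k^(1−α) = s / (n + δ).
k^0.63 = 0.33 / (0.001 + 0.042) = 0.33 / 0.043 = 7.6744
k* = 7.6744^(1/0.63) ≈ 25.3999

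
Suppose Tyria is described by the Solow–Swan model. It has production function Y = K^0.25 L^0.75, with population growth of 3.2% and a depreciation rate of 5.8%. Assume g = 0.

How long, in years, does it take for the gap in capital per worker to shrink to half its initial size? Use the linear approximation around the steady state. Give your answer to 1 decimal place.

Near the steady state the convergence rate is λ = (1 − α)(n + δ).
λ = (1 − 0.25) × 0.090 = 0.75 × 0.090 = 0.0675
Half-life = ln 2 / λ = 0.6931 / 0.0675 ≈ 10.27 years

half-life ≈ 10.3 years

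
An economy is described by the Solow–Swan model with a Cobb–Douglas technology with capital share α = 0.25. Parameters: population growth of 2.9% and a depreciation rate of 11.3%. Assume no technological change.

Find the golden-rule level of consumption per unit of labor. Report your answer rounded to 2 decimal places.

At the golden rule, f'(k) = n + δ, so α·k^(α−1) = n + δ and k_gold = (α/(n + δ))^(1/(1−α)).
k_gold = (0.25/0.142)^(1/0.75) = 1.7606^1.3333 ≈ 2.1259
c_gold = f(k_gold) − (n + δ)·k_gold = 1.2075 − 0.142×2.1259 ≈ 0.9056

c_gold ≈ 0.91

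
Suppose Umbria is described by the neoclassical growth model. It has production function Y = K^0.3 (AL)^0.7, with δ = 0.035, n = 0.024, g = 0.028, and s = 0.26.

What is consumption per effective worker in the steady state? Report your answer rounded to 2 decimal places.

c* ≈ 1.18

In steady state, investment equals break-even investment: s·k^α = (n + g + δ)·k.
Dividing both sides by k: k^(1−α) = s / (n + g + δ).
k^0.7 = 0.26 / (0.024 + 0.028 + 0.035) = 0.26 / 0.087 = 2.9885
k* = 2.9885^(1/0.7) ≈ 4.7777
y* = (k*)^α = 4.7777^0.3 ≈ 1.5987
c* = (1 − s)·y* = (1 − 0.26) × 1.5987 ≈ 1.1830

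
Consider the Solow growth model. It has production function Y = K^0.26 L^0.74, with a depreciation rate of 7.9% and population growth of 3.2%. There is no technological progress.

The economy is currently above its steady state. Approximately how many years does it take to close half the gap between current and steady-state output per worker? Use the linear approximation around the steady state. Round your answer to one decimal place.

Near the steady state the convergence rate is λ = (1 − α)(n + δ).
λ = (1 − 0.26) × 0.111 = 0.74 × 0.111 = 0.08214
Half-life = ln 2 / λ = 0.6931 / 0.08214 ≈ 8.44 years

t_½ ≈ 8.4 years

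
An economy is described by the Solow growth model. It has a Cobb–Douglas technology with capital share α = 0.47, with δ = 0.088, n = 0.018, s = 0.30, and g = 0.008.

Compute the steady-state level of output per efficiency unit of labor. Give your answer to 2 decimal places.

Steady state requires s·f(k) = (n + g + δ)·k, i.e. s·k^α = (n + g + δ)·k.
Rearranging, k^(1−α) = s / (n + g + δ).
k^0.53 = 0.30 / (0.018 + 0.008 + 0.088) = 0.30 / 0.114 = 2.6316
k* = 2.6316^(1/0.53) ≈ 6.2068
y* = (k*)^α = 6.2068^0.47 ≈ 2.3586

y* = 2.36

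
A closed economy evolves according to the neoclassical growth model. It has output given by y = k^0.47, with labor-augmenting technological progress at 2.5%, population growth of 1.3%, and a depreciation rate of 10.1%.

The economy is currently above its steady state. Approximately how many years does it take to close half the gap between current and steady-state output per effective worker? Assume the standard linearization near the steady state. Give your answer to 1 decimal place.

Near the steady state the convergence rate is λ = (1 − α)(n + g + δ).
λ = (1 − 0.47) × 0.139 = 0.53 × 0.139 = 0.07367
Half-life = ln 2 / λ = 0.6931 / 0.07367 ≈ 9.41 years

about 9.4 years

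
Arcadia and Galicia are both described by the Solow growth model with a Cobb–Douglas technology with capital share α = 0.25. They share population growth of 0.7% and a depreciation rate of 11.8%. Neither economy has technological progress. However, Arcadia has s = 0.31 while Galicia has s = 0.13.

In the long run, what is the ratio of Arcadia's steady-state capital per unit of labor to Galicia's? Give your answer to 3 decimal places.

Steady-state k* = [s/(n + δ)]^(1/(1−α)), so the ratio is [ (s_A/(n + δ)_A) / (s_G/(n + δ)_G) ]^1.3333.
s_A/(n + δ)_A = 0.31/0.125 = 2.4800; s_G/(n + δ)_G = 0.13/0.125 = 1.0400.
Ratio = (2.4800/1.0400)^1.3333 = 2.3846^1.3333 ≈ 3.1857

k*_A / k*_G ≈ 3.186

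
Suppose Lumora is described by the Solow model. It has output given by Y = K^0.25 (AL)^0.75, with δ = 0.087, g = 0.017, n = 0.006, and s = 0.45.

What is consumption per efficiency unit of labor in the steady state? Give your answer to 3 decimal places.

c* = 0.880

In steady state, investment equals break-even investment: s·k^α = (n + g + δ)·k.
Dividing both sides by k: k^(1−α) = s / (n + g + δ).
k^0.75 = 0.45 / (0.006 + 0.017 + 0.087) = 0.45 / 0.110 = 4.0909
k* = 4.0909^(1/0.75) ≈ 6.5427
y* = (k*)^α = 6.5427^0.25 ≈ 1.5993
c* = (1 − s)·y* = (1 − 0.45) × 1.5993 ≈ 0.8796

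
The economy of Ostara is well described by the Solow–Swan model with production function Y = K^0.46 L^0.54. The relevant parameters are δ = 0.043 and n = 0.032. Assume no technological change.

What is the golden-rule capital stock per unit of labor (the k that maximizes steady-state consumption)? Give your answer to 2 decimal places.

k_gold ≈ 28.75

The golden rule sets f'(k) = n + δ, i.e. α·k^(α−1) = n + δ.
So k^(1−α) = α / (n + δ) = 0.46 / 0.075 = 6.1333.
k_gold = 6.1333^(1/0.54) ≈ 28.7536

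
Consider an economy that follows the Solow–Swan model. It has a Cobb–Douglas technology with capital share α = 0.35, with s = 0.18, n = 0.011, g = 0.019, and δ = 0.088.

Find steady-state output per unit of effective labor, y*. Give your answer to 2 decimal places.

y* = 1.26

Steady state requires s·f(k) = (n + g + δ)·k, i.e. s·k^α = (n + g + δ)·k.
Rearranging, k^(1−α) = s / (n + g + δ).
k^0.65 = 0.18 / (0.011 + 0.019 + 0.088) = 0.18 / 0.118 = 1.5254
k* = 1.5254^(1/0.65) ≈ 1.9148
y* = (k*)^α = 1.9148^0.35 ≈ 1.2553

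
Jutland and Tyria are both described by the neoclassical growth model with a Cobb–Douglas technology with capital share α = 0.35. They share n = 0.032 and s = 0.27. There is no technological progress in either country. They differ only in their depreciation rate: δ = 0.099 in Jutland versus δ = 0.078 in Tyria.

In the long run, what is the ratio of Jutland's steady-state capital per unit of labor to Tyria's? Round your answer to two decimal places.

k*_J / k*_T ≈ 0.76

Steady-state k* = [s/(n + δ)]^(1/(1−α)), so the ratio is [ (s_J/(n + δ)_J) / (s_T/(n + δ)_T) ]^1.5385.
s_J/(n + δ)_J = 0.27/0.131 = 2.0611; s_T/(n + δ)_T = 0.27/0.110 = 2.4545.
Ratio = (2.0611/2.4545)^1.5385 = 0.8397^1.5385 ≈ 0.7643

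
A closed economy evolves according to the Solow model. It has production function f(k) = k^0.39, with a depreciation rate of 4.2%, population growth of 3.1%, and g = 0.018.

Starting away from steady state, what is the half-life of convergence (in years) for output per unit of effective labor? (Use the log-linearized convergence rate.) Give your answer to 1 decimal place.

Near the steady state the convergence rate is λ = (1 − α)(n + g + δ).
λ = (1 − 0.39) × 0.091 = 0.61 × 0.091 = 0.05551
Half-life = ln 2 / λ = 0.6931 / 0.05551 ≈ 12.49 years

t_½ ≈ 12.5 years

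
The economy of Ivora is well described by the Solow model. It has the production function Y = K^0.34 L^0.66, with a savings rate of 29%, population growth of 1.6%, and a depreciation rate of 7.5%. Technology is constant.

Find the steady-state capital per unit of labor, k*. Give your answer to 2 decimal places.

At the steady state, Δk = 0, so s·k^α = (n + δ)·k.
Dividing both sides by k: k^(1−α) = s / (n + δ).
k^0.66 = 0.29 / (0.016 + 0.075) = 0.29 / 0.091 = 3.1868
k* = 3.1868^(1/0.66) ≈ 5.7897

k* ≈ 5.79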